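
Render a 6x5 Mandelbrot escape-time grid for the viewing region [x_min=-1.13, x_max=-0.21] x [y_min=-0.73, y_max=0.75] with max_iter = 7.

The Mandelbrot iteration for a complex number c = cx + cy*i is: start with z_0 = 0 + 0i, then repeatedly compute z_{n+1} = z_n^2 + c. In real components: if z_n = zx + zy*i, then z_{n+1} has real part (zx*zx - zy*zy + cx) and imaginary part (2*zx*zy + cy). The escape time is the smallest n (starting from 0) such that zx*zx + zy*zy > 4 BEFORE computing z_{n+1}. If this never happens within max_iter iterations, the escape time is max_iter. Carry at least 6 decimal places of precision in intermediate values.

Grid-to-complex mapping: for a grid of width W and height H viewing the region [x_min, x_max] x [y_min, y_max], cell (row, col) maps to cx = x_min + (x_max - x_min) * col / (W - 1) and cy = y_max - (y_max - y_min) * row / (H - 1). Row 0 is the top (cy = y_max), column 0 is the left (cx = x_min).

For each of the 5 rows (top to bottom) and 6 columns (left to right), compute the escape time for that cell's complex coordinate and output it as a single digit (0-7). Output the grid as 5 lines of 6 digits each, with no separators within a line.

(row=0, col=0): c = -1.1300 + 0.7500i → escape time 3
(row=0, col=1): c = -0.9460 + 0.7500i → escape time 4
(row=0, col=2): c = -0.7620 + 0.7500i → escape time 4
(row=0, col=3): c = -0.5780 + 0.7500i → escape time 6
(row=0, col=4): c = -0.3940 + 0.7500i → escape time 7
(row=0, col=5): c = -0.2100 + 0.7500i → escape time 7
(row=1, col=0): c = -1.1300 + 0.3800i → escape time 7
(row=1, col=1): c = -0.9460 + 0.3800i → escape time 7
(row=1, col=2): c = -0.7620 + 0.3800i → escape time 7
(row=1, col=3): c = -0.5780 + 0.3800i → escape time 7
(row=1, col=4): c = -0.3940 + 0.3800i → escape time 7
(row=1, col=5): c = -0.2100 + 0.3800i → escape time 7
(row=2, col=0): c = -1.1300 + 0.0100i → escape time 7
(row=2, col=1): c = -0.9460 + 0.0100i → escape time 7
(row=2, col=2): c = -0.7620 + 0.0100i → escape time 7
(row=2, col=3): c = -0.5780 + 0.0100i → escape time 7
(row=2, col=4): c = -0.3940 + 0.0100i → escape time 7
(row=2, col=5): c = -0.2100 + 0.0100i → escape time 7
(row=3, col=0): c = -1.1300 + -0.3600i → escape time 7
(row=3, col=1): c = -0.9460 + -0.3600i → escape time 7
(row=3, col=2): c = -0.7620 + -0.3600i → escape time 7
(row=3, col=3): c = -0.5780 + -0.3600i → escape time 7
(row=3, col=4): c = -0.3940 + -0.3600i → escape time 7
(row=3, col=5): c = -0.2100 + -0.3600i → escape time 7
(row=4, col=0): c = -1.1300 + -0.7300i → escape time 3
(row=4, col=1): c = -0.9460 + -0.7300i → escape time 4
(row=4, col=2): c = -0.7620 + -0.7300i → escape time 4
(row=4, col=3): c = -0.5780 + -0.7300i → escape time 6
(row=4, col=4): c = -0.3940 + -0.7300i → escape time 7
(row=4, col=5): c = -0.2100 + -0.7300i → escape time 7

Answer: 344677
777777
777777
777777
344677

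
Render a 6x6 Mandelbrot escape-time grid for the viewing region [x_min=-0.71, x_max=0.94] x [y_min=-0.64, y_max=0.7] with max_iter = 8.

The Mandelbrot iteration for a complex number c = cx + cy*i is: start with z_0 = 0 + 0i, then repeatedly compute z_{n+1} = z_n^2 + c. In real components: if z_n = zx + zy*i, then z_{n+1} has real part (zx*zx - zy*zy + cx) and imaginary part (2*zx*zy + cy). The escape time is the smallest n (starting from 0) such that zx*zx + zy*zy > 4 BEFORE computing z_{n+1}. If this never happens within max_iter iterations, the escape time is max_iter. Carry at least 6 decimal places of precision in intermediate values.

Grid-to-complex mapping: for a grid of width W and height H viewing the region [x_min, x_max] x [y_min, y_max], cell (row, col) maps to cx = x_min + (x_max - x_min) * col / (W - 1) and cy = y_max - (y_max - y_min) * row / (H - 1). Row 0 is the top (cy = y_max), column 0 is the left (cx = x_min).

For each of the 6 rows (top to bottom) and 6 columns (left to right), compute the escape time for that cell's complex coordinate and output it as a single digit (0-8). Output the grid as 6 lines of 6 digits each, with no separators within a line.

(row=0, col=0): c = -0.7100 + 0.7000i → escape time 5
(row=0, col=1): c = -0.3800 + 0.7000i → escape time 8
(row=0, col=2): c = -0.0500 + 0.7000i → escape time 8
(row=0, col=3): c = 0.2800 + 0.7000i → escape time 6
(row=0, col=4): c = 0.6100 + 0.7000i → escape time 3
(row=0, col=5): c = 0.9400 + 0.7000i → escape time 2
(row=1, col=0): c = -0.7100 + 0.4320i → escape time 8
(row=1, col=1): c = -0.3800 + 0.4320i → escape time 8
(row=1, col=2): c = -0.0500 + 0.4320i → escape time 8
(row=1, col=3): c = 0.2800 + 0.4320i → escape time 8
(row=1, col=4): c = 0.6100 + 0.4320i → escape time 4
(row=1, col=5): c = 0.9400 + 0.4320i → escape time 2
(row=2, col=0): c = -0.7100 + 0.1640i → escape time 8
(row=2, col=1): c = -0.3800 + 0.1640i → escape time 8
(row=2, col=2): c = -0.0500 + 0.1640i → escape time 8
(row=2, col=3): c = 0.2800 + 0.1640i → escape time 8
(row=2, col=4): c = 0.6100 + 0.1640i → escape time 4
(row=2, col=5): c = 0.9400 + 0.1640i → escape time 3
(row=3, col=0): c = -0.7100 + -0.1040i → escape time 8
(row=3, col=1): c = -0.3800 + -0.1040i → escape time 8
(row=3, col=2): c = -0.0500 + -0.1040i → escape time 8
(row=3, col=3): c = 0.2800 + -0.1040i → escape time 8
(row=3, col=4): c = 0.6100 + -0.1040i → escape time 4
(row=3, col=5): c = 0.9400 + -0.1040i → escape time 3
(row=4, col=0): c = -0.7100 + -0.3720i → escape time 8
(row=4, col=1): c = -0.3800 + -0.3720i → escape time 8
(row=4, col=2): c = -0.0500 + -0.3720i → escape time 8
(row=4, col=3): c = 0.2800 + -0.3720i → escape time 8
(row=4, col=4): c = 0.6100 + -0.3720i → escape time 4
(row=4, col=5): c = 0.9400 + -0.3720i → escape time 3
(row=5, col=0): c = -0.7100 + -0.6400i → escape time 6
(row=5, col=1): c = -0.3800 + -0.6400i → escape time 8
(row=5, col=2): c = -0.0500 + -0.6400i → escape time 8
(row=5, col=3): c = 0.2800 + -0.6400i → escape time 8
(row=5, col=4): c = 0.6100 + -0.6400i → escape time 3
(row=5, col=5): c = 0.9400 + -0.6400i → escape time 2

Answer: 588632
888842
888843
888843
888843
688832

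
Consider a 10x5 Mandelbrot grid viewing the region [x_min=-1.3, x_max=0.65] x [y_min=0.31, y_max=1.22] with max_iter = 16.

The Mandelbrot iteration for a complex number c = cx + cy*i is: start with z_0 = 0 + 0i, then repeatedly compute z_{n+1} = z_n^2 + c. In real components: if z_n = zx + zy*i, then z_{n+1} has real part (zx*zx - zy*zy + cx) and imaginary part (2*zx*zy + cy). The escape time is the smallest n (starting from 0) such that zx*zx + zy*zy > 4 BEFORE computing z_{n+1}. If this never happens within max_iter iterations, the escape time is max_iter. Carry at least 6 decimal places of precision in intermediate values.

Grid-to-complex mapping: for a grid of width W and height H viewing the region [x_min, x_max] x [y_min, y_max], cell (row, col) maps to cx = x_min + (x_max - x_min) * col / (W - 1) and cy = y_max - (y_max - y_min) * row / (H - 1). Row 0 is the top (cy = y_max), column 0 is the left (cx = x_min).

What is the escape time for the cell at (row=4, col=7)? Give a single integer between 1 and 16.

Answer: 16

Derivation:
z_0 = 0 + 0i, c = 0.2167 + 0.3100i
Iter 1: z = 0.2167 + 0.3100i, |z|^2 = 0.1430
Iter 2: z = 0.1675 + 0.4443i, |z|^2 = 0.2255
Iter 3: z = 0.0473 + 0.4589i, |z|^2 = 0.2128
Iter 4: z = 0.0083 + 0.3534i, |z|^2 = 0.1250
Iter 5: z = 0.0918 + 0.3159i, |z|^2 = 0.1082
Iter 6: z = 0.1253 + 0.3680i, |z|^2 = 0.1511
Iter 7: z = 0.0969 + 0.4022i, |z|^2 = 0.1712
Iter 8: z = 0.0643 + 0.3880i, |z|^2 = 0.1547
Iter 9: z = 0.0703 + 0.3599i, |z|^2 = 0.1344
Iter 10: z = 0.0921 + 0.3606i, |z|^2 = 0.1385
Iter 11: z = 0.0951 + 0.3764i, |z|^2 = 0.1507
Iter 12: z = 0.0840 + 0.3816i, |z|^2 = 0.1527
Iter 13: z = 0.0781 + 0.3741i, |z|^2 = 0.1461
Iter 14: z = 0.0828 + 0.3684i, |z|^2 = 0.1426
Iter 15: z = 0.0878 + 0.3710i, |z|^2 = 0.1454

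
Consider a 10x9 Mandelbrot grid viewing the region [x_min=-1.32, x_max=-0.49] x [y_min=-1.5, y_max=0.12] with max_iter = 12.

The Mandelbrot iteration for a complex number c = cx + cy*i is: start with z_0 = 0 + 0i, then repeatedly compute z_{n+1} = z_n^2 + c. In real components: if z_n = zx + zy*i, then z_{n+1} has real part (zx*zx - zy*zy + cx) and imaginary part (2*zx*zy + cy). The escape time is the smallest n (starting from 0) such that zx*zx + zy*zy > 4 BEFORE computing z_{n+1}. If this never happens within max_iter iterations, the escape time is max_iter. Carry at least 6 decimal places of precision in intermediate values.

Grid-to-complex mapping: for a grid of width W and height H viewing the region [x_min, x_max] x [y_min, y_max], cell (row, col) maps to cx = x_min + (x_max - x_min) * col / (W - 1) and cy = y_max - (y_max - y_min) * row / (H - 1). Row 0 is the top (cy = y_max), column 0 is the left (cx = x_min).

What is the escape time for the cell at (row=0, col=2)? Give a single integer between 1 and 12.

z_0 = 0 + 0i, c = -1.1356 + 0.1200i
Iter 1: z = -1.1356 + 0.1200i, |z|^2 = 1.3039
Iter 2: z = 0.1395 + -0.1525i, |z|^2 = 0.0427
Iter 3: z = -1.1394 + 0.0774i, |z|^2 = 1.3041
Iter 4: z = 0.1566 + -0.0564i, |z|^2 = 0.0277
Iter 5: z = -1.1142 + 0.1023i, |z|^2 = 1.2520
Iter 6: z = 0.0955 + -0.1080i, |z|^2 = 0.0208
Iter 7: z = -1.1381 + 0.0994i, |z|^2 = 1.3052
Iter 8: z = 0.1499 + -0.1062i, |z|^2 = 0.0337
Iter 9: z = -1.1244 + 0.0882i, |z|^2 = 1.2720
Iter 10: z = 0.1209 + -0.0783i, |z|^2 = 0.0207
Iter 11: z = -1.1271 + 0.1011i, |z|^2 = 1.2805

Answer: 12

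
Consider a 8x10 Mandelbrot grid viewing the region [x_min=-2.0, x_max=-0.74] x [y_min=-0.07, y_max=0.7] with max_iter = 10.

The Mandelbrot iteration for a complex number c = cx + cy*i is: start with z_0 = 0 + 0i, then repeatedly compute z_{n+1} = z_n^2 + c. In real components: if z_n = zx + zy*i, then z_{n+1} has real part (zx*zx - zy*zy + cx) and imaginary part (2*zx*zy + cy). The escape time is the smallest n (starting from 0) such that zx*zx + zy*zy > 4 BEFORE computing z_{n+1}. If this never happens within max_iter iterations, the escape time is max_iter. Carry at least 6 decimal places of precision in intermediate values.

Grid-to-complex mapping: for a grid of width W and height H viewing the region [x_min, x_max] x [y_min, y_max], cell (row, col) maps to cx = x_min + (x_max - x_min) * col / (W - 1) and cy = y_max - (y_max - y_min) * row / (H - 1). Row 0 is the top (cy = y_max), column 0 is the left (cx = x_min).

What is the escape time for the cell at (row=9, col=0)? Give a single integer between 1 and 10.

Answer: 1

Derivation:
z_0 = 0 + 0i, c = -2.0000 + -0.0700i
Iter 1: z = -2.0000 + -0.0700i, |z|^2 = 4.0049
Escaped at iteration 1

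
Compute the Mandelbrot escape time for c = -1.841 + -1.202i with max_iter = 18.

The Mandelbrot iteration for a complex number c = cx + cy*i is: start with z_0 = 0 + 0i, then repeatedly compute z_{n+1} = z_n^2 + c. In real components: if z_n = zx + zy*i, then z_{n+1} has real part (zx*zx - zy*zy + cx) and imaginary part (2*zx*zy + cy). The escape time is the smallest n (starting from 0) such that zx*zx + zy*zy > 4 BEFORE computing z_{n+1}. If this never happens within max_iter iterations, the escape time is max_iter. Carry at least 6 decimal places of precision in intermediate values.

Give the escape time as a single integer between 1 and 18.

Answer: 1

Derivation:
z_0 = 0 + 0i, c = -1.8410 + -1.2020i
Iter 1: z = -1.8410 + -1.2020i, |z|^2 = 4.8341
Escaped at iteration 1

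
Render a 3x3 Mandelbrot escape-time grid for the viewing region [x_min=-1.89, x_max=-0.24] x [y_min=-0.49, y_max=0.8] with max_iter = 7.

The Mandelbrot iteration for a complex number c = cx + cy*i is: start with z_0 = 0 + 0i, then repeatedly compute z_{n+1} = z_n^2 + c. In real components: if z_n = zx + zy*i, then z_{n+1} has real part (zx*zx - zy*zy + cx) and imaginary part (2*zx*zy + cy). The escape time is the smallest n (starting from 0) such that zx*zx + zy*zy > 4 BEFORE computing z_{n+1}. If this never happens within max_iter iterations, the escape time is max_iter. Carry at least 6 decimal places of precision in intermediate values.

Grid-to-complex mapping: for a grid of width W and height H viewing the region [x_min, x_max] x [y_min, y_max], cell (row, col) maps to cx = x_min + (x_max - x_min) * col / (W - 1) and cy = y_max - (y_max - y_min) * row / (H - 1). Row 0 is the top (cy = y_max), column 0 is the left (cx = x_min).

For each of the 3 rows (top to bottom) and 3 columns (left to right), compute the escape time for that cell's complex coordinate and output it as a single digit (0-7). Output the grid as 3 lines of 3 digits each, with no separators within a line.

Answer: 137
477
357

Derivation:
(row=0, col=0): c = -1.8900 + 0.8000i → escape time 1
(row=0, col=1): c = -1.0650 + 0.8000i → escape time 3
(row=0, col=2): c = -0.2400 + 0.8000i → escape time 7
(row=1, col=0): c = -1.8900 + 0.1550i → escape time 4
(row=1, col=1): c = -1.0650 + 0.1550i → escape time 7
(row=1, col=2): c = -0.2400 + 0.1550i → escape time 7
(row=2, col=0): c = -1.8900 + -0.4900i → escape time 3
(row=2, col=1): c = -1.0650 + -0.4900i → escape time 5
(row=2, col=2): c = -0.2400 + -0.4900i → escape time 7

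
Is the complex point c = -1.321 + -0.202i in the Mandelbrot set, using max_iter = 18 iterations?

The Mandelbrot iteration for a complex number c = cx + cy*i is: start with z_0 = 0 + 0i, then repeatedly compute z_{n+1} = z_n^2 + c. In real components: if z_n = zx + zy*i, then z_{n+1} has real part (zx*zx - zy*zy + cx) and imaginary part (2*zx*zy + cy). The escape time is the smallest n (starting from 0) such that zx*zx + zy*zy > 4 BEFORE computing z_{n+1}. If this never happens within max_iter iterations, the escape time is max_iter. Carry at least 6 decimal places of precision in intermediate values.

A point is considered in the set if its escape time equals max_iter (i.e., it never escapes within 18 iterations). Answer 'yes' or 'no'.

z_0 = 0 + 0i, c = -1.3210 + -0.2020i
Iter 1: z = -1.3210 + -0.2020i, |z|^2 = 1.7858
Iter 2: z = 0.3832 + 0.3317i, |z|^2 = 0.2569
Iter 3: z = -1.2841 + 0.0522i, |z|^2 = 1.6518
Iter 4: z = 0.3253 + -0.3361i, |z|^2 = 0.2188
Iter 5: z = -1.3282 + -0.4207i, |z|^2 = 1.9410
Iter 6: z = 0.2661 + 0.9155i, |z|^2 = 0.9089
Iter 7: z = -2.0883 + 0.2851i, |z|^2 = 4.4424
Escaped at iteration 7

Answer: no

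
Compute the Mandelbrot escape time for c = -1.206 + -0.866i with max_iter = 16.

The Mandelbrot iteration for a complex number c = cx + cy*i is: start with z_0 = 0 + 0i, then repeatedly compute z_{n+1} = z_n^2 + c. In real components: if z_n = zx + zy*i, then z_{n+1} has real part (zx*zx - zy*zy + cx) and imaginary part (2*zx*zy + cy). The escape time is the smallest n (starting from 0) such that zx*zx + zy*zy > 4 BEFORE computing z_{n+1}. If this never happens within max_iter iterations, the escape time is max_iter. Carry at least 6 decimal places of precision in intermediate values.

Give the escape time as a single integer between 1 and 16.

z_0 = 0 + 0i, c = -1.2060 + -0.8660i
Iter 1: z = -1.2060 + -0.8660i, |z|^2 = 2.2044
Iter 2: z = -0.5015 + 1.2228i, |z|^2 = 1.7467
Iter 3: z = -2.4497 + -2.0925i, |z|^2 = 10.3796
Escaped at iteration 3

Answer: 3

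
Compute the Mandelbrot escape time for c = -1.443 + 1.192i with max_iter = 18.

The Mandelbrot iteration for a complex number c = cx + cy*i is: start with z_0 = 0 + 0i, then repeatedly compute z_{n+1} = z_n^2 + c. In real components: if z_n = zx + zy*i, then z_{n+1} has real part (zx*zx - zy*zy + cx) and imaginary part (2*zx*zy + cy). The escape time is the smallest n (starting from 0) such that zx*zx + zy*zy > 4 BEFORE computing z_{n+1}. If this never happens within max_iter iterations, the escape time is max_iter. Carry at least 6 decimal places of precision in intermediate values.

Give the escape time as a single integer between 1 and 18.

Answer: 2

Derivation:
z_0 = 0 + 0i, c = -1.4430 + 1.1920i
Iter 1: z = -1.4430 + 1.1920i, |z|^2 = 3.5031
Iter 2: z = -0.7816 + -2.2481i, |z|^2 = 5.6649
Escaped at iteration 2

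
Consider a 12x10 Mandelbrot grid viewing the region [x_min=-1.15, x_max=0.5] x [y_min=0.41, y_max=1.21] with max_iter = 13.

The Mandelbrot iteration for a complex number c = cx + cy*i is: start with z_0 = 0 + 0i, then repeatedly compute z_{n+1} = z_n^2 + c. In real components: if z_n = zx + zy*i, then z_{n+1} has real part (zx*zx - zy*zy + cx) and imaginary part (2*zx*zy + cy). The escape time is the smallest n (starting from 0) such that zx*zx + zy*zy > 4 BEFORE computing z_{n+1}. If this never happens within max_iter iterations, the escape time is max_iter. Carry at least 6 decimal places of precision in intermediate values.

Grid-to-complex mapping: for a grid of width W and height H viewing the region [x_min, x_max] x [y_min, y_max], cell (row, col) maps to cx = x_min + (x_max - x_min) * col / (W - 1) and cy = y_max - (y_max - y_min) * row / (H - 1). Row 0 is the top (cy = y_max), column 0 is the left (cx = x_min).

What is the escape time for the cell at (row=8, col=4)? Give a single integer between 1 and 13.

Answer: 13

Derivation:
z_0 = 0 + 0i, c = -0.5500 + 0.4989i
Iter 1: z = -0.5500 + 0.4989i, |z|^2 = 0.5514
Iter 2: z = -0.4964 + -0.0499i, |z|^2 = 0.2489
Iter 3: z = -0.3061 + 0.5484i, |z|^2 = 0.3945
Iter 4: z = -0.7571 + 0.1632i, |z|^2 = 0.5998
Iter 5: z = -0.0035 + 0.2518i, |z|^2 = 0.0634
Iter 6: z = -0.6134 + 0.4971i, |z|^2 = 0.6234
Iter 7: z = -0.4209 + -0.1110i, |z|^2 = 0.1895
Iter 8: z = -0.3852 + 0.5923i, |z|^2 = 0.4992
Iter 9: z = -0.7525 + 0.0426i, |z|^2 = 0.5681
Iter 10: z = 0.0144 + 0.4348i, |z|^2 = 0.1893
Iter 11: z = -0.7389 + 0.5115i, |z|^2 = 0.8075
Iter 12: z = -0.2657 + -0.2569i, |z|^2 = 0.1366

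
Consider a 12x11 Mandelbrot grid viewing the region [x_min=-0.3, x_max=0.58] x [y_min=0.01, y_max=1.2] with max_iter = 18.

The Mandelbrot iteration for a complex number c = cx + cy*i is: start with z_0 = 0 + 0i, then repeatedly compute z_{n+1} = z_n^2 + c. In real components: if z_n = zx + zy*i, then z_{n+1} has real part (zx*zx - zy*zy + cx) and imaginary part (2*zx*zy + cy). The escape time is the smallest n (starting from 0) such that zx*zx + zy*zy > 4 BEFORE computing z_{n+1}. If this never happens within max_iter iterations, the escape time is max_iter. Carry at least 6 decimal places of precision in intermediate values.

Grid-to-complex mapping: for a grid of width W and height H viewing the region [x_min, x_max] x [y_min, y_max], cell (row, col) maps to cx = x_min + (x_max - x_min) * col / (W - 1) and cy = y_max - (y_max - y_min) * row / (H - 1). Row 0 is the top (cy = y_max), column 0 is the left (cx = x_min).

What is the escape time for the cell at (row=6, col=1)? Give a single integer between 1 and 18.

z_0 = 0 + 0i, c = -0.2200 + 0.4860i
Iter 1: z = -0.2200 + 0.4860i, |z|^2 = 0.2846
Iter 2: z = -0.4078 + 0.2722i, |z|^2 = 0.2404
Iter 3: z = -0.1278 + 0.2640i, |z|^2 = 0.0860
Iter 4: z = -0.2734 + 0.4185i, |z|^2 = 0.2499
Iter 5: z = -0.3204 + 0.2572i, |z|^2 = 0.1688
Iter 6: z = -0.1835 + 0.3212i, |z|^2 = 0.1368
Iter 7: z = -0.2895 + 0.3681i, |z|^2 = 0.2193
Iter 8: z = -0.2717 + 0.2728i, |z|^2 = 0.1483
Iter 9: z = -0.2206 + 0.3377i, |z|^2 = 0.1627
Iter 10: z = -0.2854 + 0.3370i, |z|^2 = 0.1950
Iter 11: z = -0.2521 + 0.2937i, |z|^2 = 0.1498
Iter 12: z = -0.2427 + 0.3379i, |z|^2 = 0.1731
Iter 13: z = -0.2753 + 0.3220i, |z|^2 = 0.1795
Iter 14: z = -0.2479 + 0.3087i, |z|^2 = 0.1567
Iter 15: z = -0.2539 + 0.3330i, |z|^2 = 0.1753
Iter 16: z = -0.2664 + 0.3170i, |z|^2 = 0.1714
Iter 17: z = -0.2495 + 0.3171i, |z|^2 = 0.1628

Answer: 18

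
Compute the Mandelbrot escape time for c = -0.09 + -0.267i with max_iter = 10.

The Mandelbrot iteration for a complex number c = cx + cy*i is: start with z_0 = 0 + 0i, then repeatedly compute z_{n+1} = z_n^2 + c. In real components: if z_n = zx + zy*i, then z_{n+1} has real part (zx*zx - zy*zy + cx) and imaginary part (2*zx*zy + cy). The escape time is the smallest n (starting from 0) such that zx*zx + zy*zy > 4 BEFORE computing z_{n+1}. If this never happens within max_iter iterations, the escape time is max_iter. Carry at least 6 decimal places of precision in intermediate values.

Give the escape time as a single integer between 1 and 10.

z_0 = 0 + 0i, c = -0.0900 + -0.2670i
Iter 1: z = -0.0900 + -0.2670i, |z|^2 = 0.0794
Iter 2: z = -0.1532 + -0.2189i, |z|^2 = 0.0714
Iter 3: z = -0.1145 + -0.1999i, |z|^2 = 0.0531
Iter 4: z = -0.1169 + -0.2212i, |z|^2 = 0.0626
Iter 5: z = -0.1253 + -0.2153i, |z|^2 = 0.0620
Iter 6: z = -0.1207 + -0.2131i, |z|^2 = 0.0599
Iter 7: z = -0.1208 + -0.2156i, |z|^2 = 0.0611
Iter 8: z = -0.1219 + -0.2149i, |z|^2 = 0.0610
Iter 9: z = -0.1213 + -0.2146i, |z|^2 = 0.0608

Answer: 10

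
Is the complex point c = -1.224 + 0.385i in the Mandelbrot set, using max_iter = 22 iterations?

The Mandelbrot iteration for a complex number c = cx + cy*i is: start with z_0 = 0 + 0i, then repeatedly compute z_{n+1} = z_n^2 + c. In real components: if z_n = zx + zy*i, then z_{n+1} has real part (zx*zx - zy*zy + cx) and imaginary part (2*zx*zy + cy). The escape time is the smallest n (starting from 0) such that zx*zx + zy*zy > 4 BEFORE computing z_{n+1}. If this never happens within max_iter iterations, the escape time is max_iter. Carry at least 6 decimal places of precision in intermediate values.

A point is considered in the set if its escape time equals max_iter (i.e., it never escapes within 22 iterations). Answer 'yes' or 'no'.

z_0 = 0 + 0i, c = -1.2240 + 0.3850i
Iter 1: z = -1.2240 + 0.3850i, |z|^2 = 1.6464
Iter 2: z = 0.1260 + -0.5575i, |z|^2 = 0.3266
Iter 3: z = -1.5189 + 0.2446i, |z|^2 = 2.3669
Iter 4: z = 1.0233 + -0.3580i, |z|^2 = 1.1753
Iter 5: z = -0.3050 + -0.3476i, |z|^2 = 0.2139
Iter 6: z = -1.2518 + 0.5970i, |z|^2 = 1.9235
Iter 7: z = -0.0134 + -1.1098i, |z|^2 = 1.2317
Iter 8: z = -2.4554 + 0.4147i, |z|^2 = 6.2009
Escaped at iteration 8

Answer: no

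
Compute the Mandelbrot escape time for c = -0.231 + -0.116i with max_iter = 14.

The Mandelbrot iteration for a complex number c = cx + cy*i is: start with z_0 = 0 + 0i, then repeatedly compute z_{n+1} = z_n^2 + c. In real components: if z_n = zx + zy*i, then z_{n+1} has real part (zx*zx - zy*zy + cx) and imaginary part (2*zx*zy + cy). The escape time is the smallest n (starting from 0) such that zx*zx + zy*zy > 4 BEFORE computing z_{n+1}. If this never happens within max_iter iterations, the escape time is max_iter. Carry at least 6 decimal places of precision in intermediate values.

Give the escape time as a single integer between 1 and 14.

Answer: 14

Derivation:
z_0 = 0 + 0i, c = -0.2310 + -0.1160i
Iter 1: z = -0.2310 + -0.1160i, |z|^2 = 0.0668
Iter 2: z = -0.1911 + -0.0624i, |z|^2 = 0.0404
Iter 3: z = -0.1984 + -0.0921i, |z|^2 = 0.0478
Iter 4: z = -0.2001 + -0.0794i, |z|^2 = 0.0464
Iter 5: z = -0.1973 + -0.0842i, |z|^2 = 0.0460
Iter 6: z = -0.1992 + -0.0828i, |z|^2 = 0.0465
Iter 7: z = -0.1982 + -0.0830i, |z|^2 = 0.0462
Iter 8: z = -0.1986 + -0.0831i, |z|^2 = 0.0464
Iter 9: z = -0.1985 + -0.0830i, |z|^2 = 0.0463
Iter 10: z = -0.1985 + -0.0831i, |z|^2 = 0.0463
Iter 11: z = -0.1985 + -0.0830i, |z|^2 = 0.0463
Iter 12: z = -0.1985 + -0.0830i, |z|^2 = 0.0463
Iter 13: z = -0.1985 + -0.0830i, |z|^2 = 0.0463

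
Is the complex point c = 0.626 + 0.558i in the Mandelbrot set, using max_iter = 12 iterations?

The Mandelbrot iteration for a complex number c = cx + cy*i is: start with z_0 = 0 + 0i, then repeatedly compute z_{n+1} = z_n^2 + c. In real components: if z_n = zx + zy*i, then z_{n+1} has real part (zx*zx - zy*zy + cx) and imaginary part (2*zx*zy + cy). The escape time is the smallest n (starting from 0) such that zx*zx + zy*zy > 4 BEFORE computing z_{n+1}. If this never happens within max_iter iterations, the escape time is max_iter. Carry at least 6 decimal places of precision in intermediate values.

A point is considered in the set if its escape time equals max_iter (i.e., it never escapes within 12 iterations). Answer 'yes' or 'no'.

Answer: no

Derivation:
z_0 = 0 + 0i, c = 0.6260 + 0.5580i
Iter 1: z = 0.6260 + 0.5580i, |z|^2 = 0.7032
Iter 2: z = 0.7065 + 1.2566i, |z|^2 = 2.0782
Iter 3: z = -0.4539 + 2.3336i, |z|^2 = 5.6519
Escaped at iteration 3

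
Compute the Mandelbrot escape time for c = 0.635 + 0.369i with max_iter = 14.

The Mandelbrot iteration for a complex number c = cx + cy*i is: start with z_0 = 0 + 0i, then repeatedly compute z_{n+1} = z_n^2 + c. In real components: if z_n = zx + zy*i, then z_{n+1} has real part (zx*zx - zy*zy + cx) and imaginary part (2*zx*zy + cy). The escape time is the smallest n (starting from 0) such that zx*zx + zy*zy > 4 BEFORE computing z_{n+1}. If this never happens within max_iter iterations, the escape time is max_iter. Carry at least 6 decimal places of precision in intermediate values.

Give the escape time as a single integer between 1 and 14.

z_0 = 0 + 0i, c = 0.6350 + 0.3690i
Iter 1: z = 0.6350 + 0.3690i, |z|^2 = 0.5394
Iter 2: z = 0.9021 + 0.8376i, |z|^2 = 1.5153
Iter 3: z = 0.7471 + 1.8802i, |z|^2 = 4.0933
Escaped at iteration 3

Answer: 3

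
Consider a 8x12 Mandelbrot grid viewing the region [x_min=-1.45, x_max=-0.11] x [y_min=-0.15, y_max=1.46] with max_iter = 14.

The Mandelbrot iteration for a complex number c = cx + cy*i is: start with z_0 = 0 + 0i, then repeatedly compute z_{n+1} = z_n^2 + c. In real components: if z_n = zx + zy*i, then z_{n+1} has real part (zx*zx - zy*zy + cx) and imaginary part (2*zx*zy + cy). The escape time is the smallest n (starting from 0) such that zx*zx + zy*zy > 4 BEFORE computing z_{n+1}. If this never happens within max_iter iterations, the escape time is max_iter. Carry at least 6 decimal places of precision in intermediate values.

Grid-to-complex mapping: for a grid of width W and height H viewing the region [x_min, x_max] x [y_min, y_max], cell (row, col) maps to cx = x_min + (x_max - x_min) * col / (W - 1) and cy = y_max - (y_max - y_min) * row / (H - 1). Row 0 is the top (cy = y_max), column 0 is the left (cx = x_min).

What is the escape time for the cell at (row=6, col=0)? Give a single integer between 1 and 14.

Answer: 3

Derivation:
z_0 = 0 + 0i, c = -1.4500 + 0.5818i
Iter 1: z = -1.4500 + 0.5818i, |z|^2 = 2.4410
Iter 2: z = 0.3140 + -1.1055i, |z|^2 = 1.3206
Iter 3: z = -2.5734 + -0.1124i, |z|^2 = 6.6352
Escaped at iteration 3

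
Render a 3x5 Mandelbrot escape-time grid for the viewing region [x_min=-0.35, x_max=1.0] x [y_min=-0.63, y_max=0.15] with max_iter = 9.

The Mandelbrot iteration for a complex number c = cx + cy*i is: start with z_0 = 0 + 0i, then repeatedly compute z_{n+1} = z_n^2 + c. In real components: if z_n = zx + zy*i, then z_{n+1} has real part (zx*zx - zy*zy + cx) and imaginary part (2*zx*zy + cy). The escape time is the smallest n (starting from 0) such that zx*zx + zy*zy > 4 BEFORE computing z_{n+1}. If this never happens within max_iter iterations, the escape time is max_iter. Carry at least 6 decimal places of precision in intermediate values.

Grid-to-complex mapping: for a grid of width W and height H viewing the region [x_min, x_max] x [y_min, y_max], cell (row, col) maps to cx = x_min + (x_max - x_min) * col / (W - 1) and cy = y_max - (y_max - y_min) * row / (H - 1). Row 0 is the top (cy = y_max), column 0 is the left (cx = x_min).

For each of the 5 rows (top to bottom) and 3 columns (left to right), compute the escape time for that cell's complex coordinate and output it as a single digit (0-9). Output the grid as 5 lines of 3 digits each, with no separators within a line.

(row=0, col=0): c = -0.3500 + 0.1500i → escape time 9
(row=0, col=1): c = 0.3250 + 0.1500i → escape time 9
(row=0, col=2): c = 1.0000 + 0.1500i → escape time 2
(row=1, col=0): c = -0.3500 + -0.0450i → escape time 9
(row=1, col=1): c = 0.3250 + -0.0450i → escape time 9
(row=1, col=2): c = 1.0000 + -0.0450i → escape time 2
(row=2, col=0): c = -0.3500 + -0.2400i → escape time 9
(row=2, col=1): c = 0.3250 + -0.2400i → escape time 9
(row=2, col=2): c = 1.0000 + -0.2400i → escape time 2
(row=3, col=0): c = -0.3500 + -0.4350i → escape time 9
(row=3, col=1): c = 0.3250 + -0.4350i → escape time 9
(row=3, col=2): c = 1.0000 + -0.4350i → escape time 2
(row=4, col=0): c = -0.3500 + -0.6300i → escape time 9
(row=4, col=1): c = 0.3250 + -0.6300i → escape time 9
(row=4, col=2): c = 1.0000 + -0.6300i → escape time 2

Answer: 992
992
992
992
992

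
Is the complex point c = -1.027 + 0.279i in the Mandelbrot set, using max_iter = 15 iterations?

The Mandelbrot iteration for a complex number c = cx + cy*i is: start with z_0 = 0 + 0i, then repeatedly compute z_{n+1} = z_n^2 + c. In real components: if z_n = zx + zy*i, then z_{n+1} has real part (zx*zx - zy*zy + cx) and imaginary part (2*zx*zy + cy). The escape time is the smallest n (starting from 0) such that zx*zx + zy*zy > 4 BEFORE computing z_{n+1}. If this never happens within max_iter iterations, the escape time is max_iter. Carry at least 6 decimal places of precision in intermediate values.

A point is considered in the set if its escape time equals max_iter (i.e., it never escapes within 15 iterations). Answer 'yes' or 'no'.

z_0 = 0 + 0i, c = -1.0270 + 0.2790i
Iter 1: z = -1.0270 + 0.2790i, |z|^2 = 1.1326
Iter 2: z = -0.0501 + -0.2941i, |z|^2 = 0.0890
Iter 3: z = -1.1110 + 0.3085i, |z|^2 = 1.3294
Iter 4: z = 0.1121 + -0.4064i, |z|^2 = 0.1777
Iter 5: z = -1.1796 + 0.1879i, |z|^2 = 1.4268
Iter 6: z = 0.3292 + -0.1643i, |z|^2 = 0.1353
Iter 7: z = -0.9456 + 0.1708i, |z|^2 = 0.9234
Iter 8: z = -0.1619 + -0.0441i, |z|^2 = 0.0282
Iter 9: z = -1.0027 + 0.2933i, |z|^2 = 1.0915
Iter 10: z = -0.1076 + -0.3092i, |z|^2 = 0.1072
Iter 11: z = -1.1110 + 0.3455i, |z|^2 = 1.3538
Iter 12: z = 0.0880 + -0.4887i, |z|^2 = 0.2466
Iter 13: z = -1.2581 + 0.1930i, |z|^2 = 1.6201
Iter 14: z = 0.5187 + -0.2066i, |z|^2 = 0.3117
Did not escape in 15 iterations → in set

Answer: yes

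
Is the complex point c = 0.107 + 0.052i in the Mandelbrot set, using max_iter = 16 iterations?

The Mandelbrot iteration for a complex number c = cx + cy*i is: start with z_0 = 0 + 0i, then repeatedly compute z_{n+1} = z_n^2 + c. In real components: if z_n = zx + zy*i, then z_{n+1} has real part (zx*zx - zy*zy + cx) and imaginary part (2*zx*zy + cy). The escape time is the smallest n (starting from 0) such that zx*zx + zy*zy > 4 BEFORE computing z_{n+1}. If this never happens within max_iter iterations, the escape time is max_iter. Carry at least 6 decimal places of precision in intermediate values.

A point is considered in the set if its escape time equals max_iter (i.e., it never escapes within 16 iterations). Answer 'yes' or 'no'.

Answer: yes

Derivation:
z_0 = 0 + 0i, c = 0.1070 + 0.0520i
Iter 1: z = 0.1070 + 0.0520i, |z|^2 = 0.0142
Iter 2: z = 0.1157 + 0.0631i, |z|^2 = 0.0174
Iter 3: z = 0.1164 + 0.0666i, |z|^2 = 0.0180
Iter 4: z = 0.1161 + 0.0675i, |z|^2 = 0.0180
Iter 5: z = 0.1159 + 0.0677i, |z|^2 = 0.0180
Iter 6: z = 0.1159 + 0.0677i, |z|^2 = 0.0180
Iter 7: z = 0.1158 + 0.0677i, |z|^2 = 0.0180
Iter 8: z = 0.1158 + 0.0677i, |z|^2 = 0.0180
Iter 9: z = 0.1158 + 0.0677i, |z|^2 = 0.0180
Iter 10: z = 0.1158 + 0.0677i, |z|^2 = 0.0180
Iter 11: z = 0.1158 + 0.0677i, |z|^2 = 0.0180
Iter 12: z = 0.1158 + 0.0677i, |z|^2 = 0.0180
Iter 13: z = 0.1158 + 0.0677i, |z|^2 = 0.0180
Iter 14: z = 0.1158 + 0.0677i, |z|^2 = 0.0180
Iter 15: z = 0.1158 + 0.0677i, |z|^2 = 0.0180
Did not escape in 16 iterations → in set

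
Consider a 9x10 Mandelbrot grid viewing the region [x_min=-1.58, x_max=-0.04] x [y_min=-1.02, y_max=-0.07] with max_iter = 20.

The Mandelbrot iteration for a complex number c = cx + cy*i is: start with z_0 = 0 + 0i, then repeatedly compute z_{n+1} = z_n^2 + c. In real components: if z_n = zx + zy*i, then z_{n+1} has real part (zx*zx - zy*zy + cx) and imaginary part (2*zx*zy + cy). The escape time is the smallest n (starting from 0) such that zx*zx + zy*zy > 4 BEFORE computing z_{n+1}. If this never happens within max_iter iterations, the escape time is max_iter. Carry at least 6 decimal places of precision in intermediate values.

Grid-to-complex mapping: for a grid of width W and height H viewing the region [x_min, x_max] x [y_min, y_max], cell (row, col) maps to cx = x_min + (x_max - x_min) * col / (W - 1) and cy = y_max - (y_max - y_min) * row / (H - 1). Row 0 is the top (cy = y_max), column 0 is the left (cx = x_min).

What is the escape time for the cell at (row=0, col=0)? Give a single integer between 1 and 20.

z_0 = 0 + 0i, c = -1.5800 + -0.0700i
Iter 1: z = -1.5800 + -0.0700i, |z|^2 = 2.5013
Iter 2: z = 0.9115 + 0.1512i, |z|^2 = 0.8537
Iter 3: z = -0.7720 + 0.2056i, |z|^2 = 0.6383
Iter 4: z = -1.0263 + -0.3875i, |z|^2 = 1.2034
Iter 5: z = -0.6770 + 0.7254i, |z|^2 = 0.9845
Iter 6: z = -1.6479 + -1.0521i, |z|^2 = 3.8225
Iter 7: z = 0.0286 + 3.3976i, |z|^2 = 11.5443
Escaped at iteration 7

Answer: 7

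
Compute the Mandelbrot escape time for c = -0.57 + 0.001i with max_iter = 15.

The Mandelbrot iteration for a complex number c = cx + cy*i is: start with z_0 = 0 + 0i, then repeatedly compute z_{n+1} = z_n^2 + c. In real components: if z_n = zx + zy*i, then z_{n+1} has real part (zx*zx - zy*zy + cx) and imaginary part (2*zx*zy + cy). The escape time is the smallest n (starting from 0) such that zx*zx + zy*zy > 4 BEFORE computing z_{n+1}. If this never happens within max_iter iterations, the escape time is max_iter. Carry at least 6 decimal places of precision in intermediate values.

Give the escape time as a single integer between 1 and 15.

Answer: 15

Derivation:
z_0 = 0 + 0i, c = -0.5700 + 0.0010i
Iter 1: z = -0.5700 + 0.0010i, |z|^2 = 0.3249
Iter 2: z = -0.2451 + -0.0001i, |z|^2 = 0.0601
Iter 3: z = -0.5099 + 0.0011i, |z|^2 = 0.2600
Iter 4: z = -0.3100 + -0.0001i, |z|^2 = 0.0961
Iter 5: z = -0.4739 + 0.0011i, |z|^2 = 0.2246
Iter 6: z = -0.3454 + -0.0000i, |z|^2 = 0.1193
Iter 7: z = -0.4507 + 0.0010i, |z|^2 = 0.2031
Iter 8: z = -0.3669 + 0.0001i, |z|^2 = 0.1346
Iter 9: z = -0.4354 + 0.0009i, |z|^2 = 0.1896
Iter 10: z = -0.3804 + 0.0002i, |z|^2 = 0.1447
Iter 11: z = -0.4253 + 0.0009i, |z|^2 = 0.1809
Iter 12: z = -0.3891 + 0.0003i, |z|^2 = 0.1514
Iter 13: z = -0.4186 + 0.0008i, |z|^2 = 0.1752
Iter 14: z = -0.3948 + 0.0003i, |z|^2 = 0.1559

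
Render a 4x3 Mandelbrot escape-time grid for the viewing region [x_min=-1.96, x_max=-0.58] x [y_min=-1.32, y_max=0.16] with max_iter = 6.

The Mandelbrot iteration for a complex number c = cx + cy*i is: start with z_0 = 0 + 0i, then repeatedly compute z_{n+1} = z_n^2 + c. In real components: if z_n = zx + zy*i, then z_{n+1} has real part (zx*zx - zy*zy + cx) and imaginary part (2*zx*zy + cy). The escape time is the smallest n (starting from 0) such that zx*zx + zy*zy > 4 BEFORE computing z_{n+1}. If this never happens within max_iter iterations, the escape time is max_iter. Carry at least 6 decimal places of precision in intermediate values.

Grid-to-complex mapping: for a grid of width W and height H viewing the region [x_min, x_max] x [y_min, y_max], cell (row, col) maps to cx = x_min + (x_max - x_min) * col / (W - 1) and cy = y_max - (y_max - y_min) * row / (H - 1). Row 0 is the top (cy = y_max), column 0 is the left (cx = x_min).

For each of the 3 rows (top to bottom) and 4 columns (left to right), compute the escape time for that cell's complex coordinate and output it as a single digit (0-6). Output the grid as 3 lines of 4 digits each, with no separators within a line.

(row=0, col=0): c = -1.9600 + 0.1600i → escape time 3
(row=0, col=1): c = -1.5000 + 0.1600i → escape time 5
(row=0, col=2): c = -1.0400 + 0.1600i → escape time 6
(row=0, col=3): c = -0.5800 + 0.1600i → escape time 6
(row=1, col=0): c = -1.9600 + -0.5800i → escape time 1
(row=1, col=1): c = -1.5000 + -0.5800i → escape time 3
(row=1, col=2): c = -1.0400 + -0.5800i → escape time 5
(row=1, col=3): c = -0.5800 + -0.5800i → escape time 6
(row=2, col=0): c = -1.9600 + -1.3200i → escape time 1
(row=2, col=1): c = -1.5000 + -1.3200i → escape time 2
(row=2, col=2): c = -1.0400 + -1.3200i → escape time 2
(row=2, col=3): c = -0.5800 + -1.3200i → escape time 3

Answer: 3566
1356
1223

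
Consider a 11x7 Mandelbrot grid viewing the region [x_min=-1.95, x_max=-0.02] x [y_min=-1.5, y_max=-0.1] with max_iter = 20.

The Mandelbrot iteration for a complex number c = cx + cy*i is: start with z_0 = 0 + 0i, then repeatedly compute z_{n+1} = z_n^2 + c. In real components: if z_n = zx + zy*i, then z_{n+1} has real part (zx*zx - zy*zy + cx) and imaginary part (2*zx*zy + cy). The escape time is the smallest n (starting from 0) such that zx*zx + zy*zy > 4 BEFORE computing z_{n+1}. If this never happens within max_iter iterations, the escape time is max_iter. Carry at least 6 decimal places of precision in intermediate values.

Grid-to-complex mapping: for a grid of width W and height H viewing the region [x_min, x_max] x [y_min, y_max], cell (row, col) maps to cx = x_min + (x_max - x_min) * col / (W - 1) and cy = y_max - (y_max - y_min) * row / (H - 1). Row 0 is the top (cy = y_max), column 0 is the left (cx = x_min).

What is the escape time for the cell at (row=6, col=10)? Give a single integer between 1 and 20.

Answer: 2

Derivation:
z_0 = 0 + 0i, c = -0.0200 + -1.5000i
Iter 1: z = -0.0200 + -1.5000i, |z|^2 = 2.2504
Iter 2: z = -2.2696 + -1.4400i, |z|^2 = 7.2247
Escaped at iteration 2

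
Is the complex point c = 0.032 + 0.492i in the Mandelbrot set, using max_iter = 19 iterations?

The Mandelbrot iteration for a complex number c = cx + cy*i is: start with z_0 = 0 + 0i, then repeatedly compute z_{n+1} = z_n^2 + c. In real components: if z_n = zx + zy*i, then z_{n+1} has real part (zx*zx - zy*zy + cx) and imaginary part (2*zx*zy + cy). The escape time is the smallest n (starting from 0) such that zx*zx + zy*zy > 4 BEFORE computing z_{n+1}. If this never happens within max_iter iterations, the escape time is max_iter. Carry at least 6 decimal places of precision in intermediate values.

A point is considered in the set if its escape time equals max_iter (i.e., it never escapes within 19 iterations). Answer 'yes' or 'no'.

z_0 = 0 + 0i, c = 0.0320 + 0.4920i
Iter 1: z = 0.0320 + 0.4920i, |z|^2 = 0.2431
Iter 2: z = -0.2090 + 0.5235i, |z|^2 = 0.3177
Iter 3: z = -0.1983 + 0.2731i, |z|^2 = 0.1139
Iter 4: z = -0.0033 + 0.3836i, |z|^2 = 0.1472
Iter 5: z = -0.1152 + 0.4895i, |z|^2 = 0.2529
Iter 6: z = -0.1943 + 0.3792i, |z|^2 = 0.1816
Iter 7: z = -0.0741 + 0.3446i, |z|^2 = 0.1242
Iter 8: z = -0.0813 + 0.4410i, |z|^2 = 0.2010
Iter 9: z = -0.1558 + 0.4203i, |z|^2 = 0.2010
Iter 10: z = -0.1204 + 0.3610i, |z|^2 = 0.1448
Iter 11: z = -0.0838 + 0.4051i, |z|^2 = 0.1711
Iter 12: z = -0.1251 + 0.4241i, |z|^2 = 0.1955
Iter 13: z = -0.1322 + 0.3859i, |z|^2 = 0.1664
Iter 14: z = -0.0995 + 0.3900i, |z|^2 = 0.1620
Iter 15: z = -0.1102 + 0.4144i, |z|^2 = 0.1839
Iter 16: z = -0.1276 + 0.4007i, |z|^2 = 0.1768
Iter 17: z = -0.1123 + 0.3897i, |z|^2 = 0.1645
Iter 18: z = -0.1073 + 0.4045i, |z|^2 = 0.1751
Did not escape in 19 iterations → in set

Answer: yes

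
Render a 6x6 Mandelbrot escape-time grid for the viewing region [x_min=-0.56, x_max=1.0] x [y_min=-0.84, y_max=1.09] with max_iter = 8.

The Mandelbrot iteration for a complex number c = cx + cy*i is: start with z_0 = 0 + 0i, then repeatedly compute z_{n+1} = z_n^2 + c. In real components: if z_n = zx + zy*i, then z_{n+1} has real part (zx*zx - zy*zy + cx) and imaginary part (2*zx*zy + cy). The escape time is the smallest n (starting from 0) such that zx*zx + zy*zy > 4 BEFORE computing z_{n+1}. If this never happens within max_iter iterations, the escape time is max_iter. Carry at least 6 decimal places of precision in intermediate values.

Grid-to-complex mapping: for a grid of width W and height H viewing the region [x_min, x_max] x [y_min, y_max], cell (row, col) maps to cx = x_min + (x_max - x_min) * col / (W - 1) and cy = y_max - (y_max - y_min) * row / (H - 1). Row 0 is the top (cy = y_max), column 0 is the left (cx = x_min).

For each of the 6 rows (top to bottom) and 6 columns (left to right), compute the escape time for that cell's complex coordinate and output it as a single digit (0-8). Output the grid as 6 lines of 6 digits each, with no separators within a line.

Answer: 364222
888632
888832
888832
888832
487422

Derivation:
(row=0, col=0): c = -0.5600 + 1.0900i → escape time 3
(row=0, col=1): c = -0.2480 + 1.0900i → escape time 6
(row=0, col=2): c = 0.0640 + 1.0900i → escape time 4
(row=0, col=3): c = 0.3760 + 1.0900i → escape time 2
(row=0, col=4): c = 0.6880 + 1.0900i → escape time 2
(row=0, col=5): c = 1.0000 + 1.0900i → escape time 2
(row=1, col=0): c = -0.5600 + 0.7040i → escape time 8
(row=1, col=1): c = -0.2480 + 0.7040i → escape time 8
(row=1, col=2): c = 0.0640 + 0.7040i → escape time 8
(row=1, col=3): c = 0.3760 + 0.7040i → escape time 6
(row=1, col=4): c = 0.6880 + 0.7040i → escape time 3
(row=1, col=5): c = 1.0000 + 0.7040i → escape time 2
(row=2, col=0): c = -0.5600 + 0.3180i → escape time 8
(row=2, col=1): c = -0.2480 + 0.3180i → escape time 8
(row=2, col=2): c = 0.0640 + 0.3180i → escape time 8
(row=2, col=3): c = 0.3760 + 0.3180i → escape time 8
(row=2, col=4): c = 0.6880 + 0.3180i → escape time 3
(row=2, col=5): c = 1.0000 + 0.3180i → escape time 2
(row=3, col=0): c = -0.5600 + -0.0680i → escape time 8
(row=3, col=1): c = -0.2480 + -0.0680i → escape time 8
(row=3, col=2): c = 0.0640 + -0.0680i → escape time 8
(row=3, col=3): c = 0.3760 + -0.0680i → escape time 8
(row=3, col=4): c = 0.6880 + -0.0680i → escape time 3
(row=3, col=5): c = 1.0000 + -0.0680i → escape time 2
(row=4, col=0): c = -0.5600 + -0.4540i → escape time 8
(row=4, col=1): c = -0.2480 + -0.4540i → escape time 8
(row=4, col=2): c = 0.0640 + -0.4540i → escape time 8
(row=4, col=3): c = 0.3760 + -0.4540i → escape time 8
(row=4, col=4): c = 0.6880 + -0.4540i → escape time 3
(row=4, col=5): c = 1.0000 + -0.4540i → escape time 2
(row=5, col=0): c = -0.5600 + -0.8400i → escape time 4
(row=5, col=1): c = -0.2480 + -0.8400i → escape time 8
(row=5, col=2): c = 0.0640 + -0.8400i → escape time 7
(row=5, col=3): c = 0.3760 + -0.8400i → escape time 4
(row=5, col=4): c = 0.6880 + -0.8400i → escape time 2
(row=5, col=5): c = 1.0000 + -0.8400i → escape time 2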